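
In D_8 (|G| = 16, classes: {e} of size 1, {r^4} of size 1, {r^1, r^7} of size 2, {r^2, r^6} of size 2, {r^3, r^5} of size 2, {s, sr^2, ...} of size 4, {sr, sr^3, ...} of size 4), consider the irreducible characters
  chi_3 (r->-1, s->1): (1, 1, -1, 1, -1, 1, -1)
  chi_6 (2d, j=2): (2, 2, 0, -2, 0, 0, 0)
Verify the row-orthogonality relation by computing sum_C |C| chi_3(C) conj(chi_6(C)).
Sum = 0; so <chi_3, chi_6> = 0 (distinct irreducibles are orthogonal).

Explanation: Compute term by term over conjugacy classes (|C| * chi_3(C) * conj(chi_6(C))):
  1*(1)*conj(2) + 1*(1)*conj(2) + 2*(-1)*conj(0) + 2*(1)*conj(-2) + 2*(-1)*conj(0) + 4*(1)*conj(0) + 4*(-1)*conj(0)
  = (2) + (2) + (0) + (-4) + (0) + (0) + (0)
  = 0.
Dividing by |G| = 16 gives 0/16 = 0, matching the row-orthogonality relation <chi_3, chi_6> = [chi_3 = chi_6].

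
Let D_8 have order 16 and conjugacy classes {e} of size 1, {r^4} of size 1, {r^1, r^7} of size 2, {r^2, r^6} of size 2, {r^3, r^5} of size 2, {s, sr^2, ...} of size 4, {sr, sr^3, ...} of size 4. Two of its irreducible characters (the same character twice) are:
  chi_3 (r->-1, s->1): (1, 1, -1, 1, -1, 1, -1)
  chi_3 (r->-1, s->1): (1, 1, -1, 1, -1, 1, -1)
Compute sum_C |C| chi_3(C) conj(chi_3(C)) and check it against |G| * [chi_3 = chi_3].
Sum = 16 = |G| = 16; so <chi_3, chi_3> = 1 (norm-1 confirms irreducibility).

Derivation: Compute term by term over conjugacy classes (|C| * chi_3(C) * conj(chi_3(C))):
  1*(1)*conj(1) + 1*(1)*conj(1) + 2*(-1)*conj(-1) + 2*(1)*conj(1) + 2*(-1)*conj(-1) + 4*(1)*conj(1) + 4*(-1)*conj(-1)
  = (1) + (1) + (2) + (2) + (2) + (4) + (4)
  = 16.
Dividing by |G| = 16 gives 16/16 = 1, matching the row-orthogonality relation <chi_3, chi_3> = [chi_3 = chi_3].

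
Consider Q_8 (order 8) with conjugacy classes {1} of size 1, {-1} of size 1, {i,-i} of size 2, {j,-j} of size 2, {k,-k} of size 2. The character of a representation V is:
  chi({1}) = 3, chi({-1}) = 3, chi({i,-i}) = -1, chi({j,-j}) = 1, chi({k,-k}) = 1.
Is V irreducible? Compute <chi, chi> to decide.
Not irreducible (reducible): <chi, chi> = 3 > 1.

Why: <chi, chi> = (1/|G|) sum_C |C| * |chi(C)|^2 = (1/8)[1*|3|^2 + 1*|3|^2 + 2*|-1|^2 + 2*|1|^2 + 2*|1|^2]
  = (1/8)[(9) + (9) + (2) + (2) + (2)] = 24/8 = 3.
A character is irreducible iff <chi, chi> = 1, so this representation is reducible.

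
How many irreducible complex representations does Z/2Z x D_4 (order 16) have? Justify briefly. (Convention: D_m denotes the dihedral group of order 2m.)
10

Details: The number of irreducible complex representations of a finite group equals its number of conjugacy classes. For a direct product, #classes(G x H) = #classes(G) * #classes(H). Z/2Z has 2 classes (abelian), D_4 has 5 classes, so 2 * 5 = 10, so Z/2Z x D_4 (order 16) has exactly 10 irreducible complex representations.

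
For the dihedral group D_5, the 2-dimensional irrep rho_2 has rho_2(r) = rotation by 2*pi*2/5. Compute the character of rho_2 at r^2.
chi_{rho_2}(r^2) = 2*cos(2*pi*2*2/5) = -1/2 + sqrt(5)/2

Proof sketch: rho_2(r^2) is rotation by angle 2*pi*2*2/5, whose trace is 2*cos(2*pi*2*2/5) = -1/2 + sqrt(5)/2.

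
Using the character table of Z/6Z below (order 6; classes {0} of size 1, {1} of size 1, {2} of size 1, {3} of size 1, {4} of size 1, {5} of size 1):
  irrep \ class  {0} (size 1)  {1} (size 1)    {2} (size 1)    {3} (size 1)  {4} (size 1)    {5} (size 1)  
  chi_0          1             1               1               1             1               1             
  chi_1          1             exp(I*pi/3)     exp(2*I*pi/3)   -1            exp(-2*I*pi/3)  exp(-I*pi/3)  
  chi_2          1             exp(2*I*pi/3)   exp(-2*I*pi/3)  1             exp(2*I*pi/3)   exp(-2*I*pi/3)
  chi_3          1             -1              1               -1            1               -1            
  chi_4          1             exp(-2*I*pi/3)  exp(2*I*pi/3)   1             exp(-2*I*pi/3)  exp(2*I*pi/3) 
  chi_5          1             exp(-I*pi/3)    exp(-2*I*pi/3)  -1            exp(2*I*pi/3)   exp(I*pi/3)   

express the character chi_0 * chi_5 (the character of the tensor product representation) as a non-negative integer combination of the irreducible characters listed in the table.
chi_0 tensor chi_5 = chi_5 (all other irreducibles have multiplicity 0).

Details: The character of a tensor product is the pointwise product (chi_0 * chi_5)(C) = chi_0(C) * chi_5(C):
  {0}: (1)*(1), {1}: (1)*(exp(-I*pi/3)), {2}: (1)*(exp(-2*I*pi/3)), {3}: (1)*(-1), {4}: (1)*(exp(2*I*pi/3)), {5}: (1)*(exp(I*pi/3))
so (chi_0 * chi_5) takes values
  {0} -> 1, {1} -> exp(-I*pi/3), {2} -> exp(-2*I*pi/3), {3} -> -1, {4} -> exp(2*I*pi/3), {5} -> exp(I*pi/3).
Now take the inner product of this character with each irreducible chi from the table, <chi_0*chi_5, chi> = (1/6) sum_C |C| (chi_0*chi_5)(C) conj(chi(C)):
  <chi_0*chi_5, chi_0> = (1/6)[1*(1)*conj(1) + 1*(exp(-I*pi/3))*conj(1) + 1*(exp(-2*I*pi/3))*conj(1) + 1*(-1)*conj(1) + 1*(exp(2*I*pi/3))*conj(1) + 1*(exp(I*pi/3))*conj(1)]
      = (1/6)[(1) + (exp(-I*pi/3)) + (exp(-2*I*pi/3)) + (-1) + (exp(2*I*pi/3)) + (exp(I*pi/3))] = 0/6 = 0
  <chi_0*chi_5, chi_1> = (1/6)[1*(1)*conj(1) + 1*(exp(-I*pi/3))*conj(exp(I*pi/3)) + 1*(exp(-2*I*pi/3))*conj(exp(2*I*pi/3)) + 1*(-1)*conj(-1) + 1*(exp(2*I*pi/3))*conj(exp(-2*I*pi/3)) + 1*(exp(I*pi/3))*conj(exp(-I*pi/3))]
      = (1/6)[(1) + (exp(-2*I*pi/3)) + (exp(2*I*pi/3)) + (1) + (exp(-2*I*pi/3)) + (exp(2*I*pi/3))] = 0/6 = 0
  <chi_0*chi_5, chi_2> = (1/6)[1*(1)*conj(1) + 1*(exp(-I*pi/3))*conj(exp(2*I*pi/3)) + 1*(exp(-2*I*pi/3))*conj(exp(-2*I*pi/3)) + 1*(-1)*conj(1) + 1*(exp(2*I*pi/3))*conj(exp(2*I*pi/3)) + 1*(exp(I*pi/3))*conj(exp(-2*I*pi/3))]
      = (1/6)[(1) + (-1) + (1) + (-1) + (1) + (-1)] = 0/6 = 0
  <chi_0*chi_5, chi_3> = (1/6)[1*(1)*conj(1) + 1*(exp(-I*pi/3))*conj(-1) + 1*(exp(-2*I*pi/3))*conj(1) + 1*(-1)*conj(-1) + 1*(exp(2*I*pi/3))*conj(1) + 1*(exp(I*pi/3))*conj(-1)]
      = (1/6)[(1) + (-exp(-I*pi/3)) + (exp(-2*I*pi/3)) + (1) + (exp(2*I*pi/3)) + (-exp(I*pi/3))] = 0/6 = 0
  <chi_0*chi_5, chi_4> = (1/6)[1*(1)*conj(1) + 1*(exp(-I*pi/3))*conj(exp(-2*I*pi/3)) + 1*(exp(-2*I*pi/3))*conj(exp(2*I*pi/3)) + 1*(-1)*conj(1) + 1*(exp(2*I*pi/3))*conj(exp(-2*I*pi/3)) + 1*(exp(I*pi/3))*conj(exp(2*I*pi/3))]
      = (1/6)[(1) + (exp(I*pi/3)) + (exp(2*I*pi/3)) + (-1) + (exp(-2*I*pi/3)) + (exp(-I*pi/3))] = 0/6 = 0
  <chi_0*chi_5, chi_5> = (1/6)[1*(1)*conj(1) + 1*(exp(-I*pi/3))*conj(exp(-I*pi/3)) + 1*(exp(-2*I*pi/3))*conj(exp(-2*I*pi/3)) + 1*(-1)*conj(-1) + 1*(exp(2*I*pi/3))*conj(exp(2*I*pi/3)) + 1*(exp(I*pi/3))*conj(exp(I*pi/3))]
      = (1/6)[(1) + (1) + (1) + (1) + (1) + (1)] = 6/6 = 1
(Exp terms are combined using exp(i*s)*conj(exp(i*t)) = exp(i*(s-t)), and sums of them are collapsed using the identity that for every m > 1 the m distinct m-th roots of unity sum to 0, e.g. 1 + exp(2*I*pi/3) + exp(-2*I*pi/3) = 0.)
Hence the multiplicities are chi_5: 1. Dimension check: dim(chi_0)*dim(chi_5) = 1*1 = 1 and sum (mult * dim) = 1*1 = 1.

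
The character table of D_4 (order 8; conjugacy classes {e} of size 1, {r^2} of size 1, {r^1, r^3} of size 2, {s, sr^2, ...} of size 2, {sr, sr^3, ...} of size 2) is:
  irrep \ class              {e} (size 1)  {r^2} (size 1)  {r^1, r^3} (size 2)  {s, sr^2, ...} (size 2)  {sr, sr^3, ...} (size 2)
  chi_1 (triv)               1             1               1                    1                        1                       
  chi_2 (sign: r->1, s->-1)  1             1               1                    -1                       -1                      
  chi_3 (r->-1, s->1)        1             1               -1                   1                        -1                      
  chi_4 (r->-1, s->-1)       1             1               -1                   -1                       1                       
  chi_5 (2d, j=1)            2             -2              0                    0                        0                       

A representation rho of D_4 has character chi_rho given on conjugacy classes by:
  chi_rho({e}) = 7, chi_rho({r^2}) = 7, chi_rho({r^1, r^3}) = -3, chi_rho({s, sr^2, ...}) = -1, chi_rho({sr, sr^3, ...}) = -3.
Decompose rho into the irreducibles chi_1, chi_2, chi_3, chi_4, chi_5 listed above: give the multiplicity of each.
Multiplicities: chi_1: 0, chi_2: 2, chi_3: 3, chi_4: 2, chi_5: 0.

Proof sketch: Use <chi_rho, chi> = (1/|G|) sum_C |C| * chi_rho(C) * conj(chi(C)) with |G| = 8 for each irreducible chi in the table:
  <chi_rho, chi_1> = (1/8)[1*(7)*conj(1) + 1*(7)*conj(1) + 2*(-3)*conj(1) + 2*(-1)*conj(1) + 2*(-3)*conj(1)]
      = (1/8)[(7) + (7) + (-6) + (-2) + (-6)] = 0/8 = 0
  <chi_rho, chi_2> = (1/8)[1*(7)*conj(1) + 1*(7)*conj(1) + 2*(-3)*conj(1) + 2*(-1)*conj(-1) + 2*(-3)*conj(-1)]
      = (1/8)[(7) + (7) + (-6) + (2) + (6)] = 16/8 = 2
  <chi_rho, chi_3> = (1/8)[1*(7)*conj(1) + 1*(7)*conj(1) + 2*(-3)*conj(-1) + 2*(-1)*conj(1) + 2*(-3)*conj(-1)]
      = (1/8)[(7) + (7) + (6) + (-2) + (6)] = 24/8 = 3
  <chi_rho, chi_4> = (1/8)[1*(7)*conj(1) + 1*(7)*conj(1) + 2*(-3)*conj(-1) + 2*(-1)*conj(-1) + 2*(-3)*conj(1)]
      = (1/8)[(7) + (7) + (6) + (2) + (-6)] = 16/8 = 2
  <chi_rho, chi_5> = (1/8)[1*(7)*conj(2) + 1*(7)*conj(-2) + 2*(-3)*conj(0) + 2*(-1)*conj(0) + 2*(-3)*conj(0)]
      = (1/8)[(14) + (-14) + (0) + (0) + (0)] = 0/8 = 0
Dimension check: dim(rho) = sum (mult * dim) = 0*1 + 2*1 + 3*1 + 2*1 + 0*2 = 7 = chi_rho(e) = 7.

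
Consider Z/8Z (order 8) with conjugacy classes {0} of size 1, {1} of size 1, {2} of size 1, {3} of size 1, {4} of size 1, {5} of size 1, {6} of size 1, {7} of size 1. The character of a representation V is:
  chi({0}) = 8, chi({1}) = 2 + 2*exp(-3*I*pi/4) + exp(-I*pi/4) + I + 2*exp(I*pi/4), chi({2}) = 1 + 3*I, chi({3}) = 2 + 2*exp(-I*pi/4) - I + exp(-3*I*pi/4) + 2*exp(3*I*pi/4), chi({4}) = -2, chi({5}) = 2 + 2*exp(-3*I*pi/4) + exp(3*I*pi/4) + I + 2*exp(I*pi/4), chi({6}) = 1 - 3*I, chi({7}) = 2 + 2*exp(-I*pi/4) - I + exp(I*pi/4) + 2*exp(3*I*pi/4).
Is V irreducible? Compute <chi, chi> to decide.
Not irreducible (reducible): <chi, chi> = 14 > 1.

Argument: <chi, chi> = (1/|G|) sum_C |C| * |chi(C)|^2 = (1/8)[1*|8|^2 + 1*|2 + 2*exp(-3*I*pi/4) + exp(-I*pi/4) + I + 2*exp(I*pi/4)|^2 + 1*|1 + 3*I|^2 + 1*|2 + 2*exp(-I*pi/4) - I + exp(-3*I*pi/4) + 2*exp(3*I*pi/4)|^2 + 1*|-2|^2 + 1*|2 + 2*exp(-3*I*pi/4) + exp(3*I*pi/4) + I + 2*exp(I*pi/4)|^2 + 1*|1 - 3*I|^2 + 1*|2 + 2*exp(-I*pi/4) - I + exp(I*pi/4) + 2*exp(3*I*pi/4)|^2]
  = (1/8)[(64) + (6 + 6*exp(-3*I*pi/4) + 4*exp(-I*pi/4) + 3*exp(3*I*pi/4) + 7*exp(I*pi/4)) + (10) + (6 + 7*exp(-3*I*pi/4) + 3*exp(-I*pi/4) + 4*exp(3*I*pi/4) + 6*exp(I*pi/4)) + (4) + (6 + 7*exp(-3*I*pi/4) + 3*exp(-I*pi/4) + 4*exp(3*I*pi/4) + 6*exp(I*pi/4)) + (10) + (6 + 6*exp(-3*I*pi/4) + 4*exp(-I*pi/4) + 3*exp(3*I*pi/4) + 7*exp(I*pi/4))] = 112/8 = 14.
(Exp terms are combined using exp(i*s)*conj(exp(i*t)) = exp(i*(s-t)), and sums of them are collapsed using the identity that for every m > 1 the m distinct m-th roots of unity sum to 0, e.g. 1 + exp(2*I*pi/3) + exp(-2*I*pi/3) = 0.)
A character is irreducible iff <chi, chi> = 1, so this representation is reducible.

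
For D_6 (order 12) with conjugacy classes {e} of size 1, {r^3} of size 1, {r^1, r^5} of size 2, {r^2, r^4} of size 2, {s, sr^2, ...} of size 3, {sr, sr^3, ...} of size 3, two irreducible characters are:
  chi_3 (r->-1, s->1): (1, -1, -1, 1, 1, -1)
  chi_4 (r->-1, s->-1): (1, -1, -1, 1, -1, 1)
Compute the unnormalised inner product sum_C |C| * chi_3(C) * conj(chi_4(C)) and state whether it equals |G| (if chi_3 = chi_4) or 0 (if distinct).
Sum = 0; so <chi_3, chi_4> = 0 (distinct irreducibles are orthogonal).

Proof sketch: Compute term by term over conjugacy classes (|C| * chi_3(C) * conj(chi_4(C))):
  1*(1)*conj(1) + 1*(-1)*conj(-1) + 2*(-1)*conj(-1) + 2*(1)*conj(1) + 3*(1)*conj(-1) + 3*(-1)*conj(1)
  = (1) + (1) + (2) + (2) + (-3) + (-3)
  = 0.
Dividing by |G| = 12 gives 0/12 = 0, matching the row-orthogonality relation <chi_3, chi_4> = [chi_3 = chi_4].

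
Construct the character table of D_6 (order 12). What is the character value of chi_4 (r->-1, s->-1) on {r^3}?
Conjugacy classes: {e} of size 1, {r^3} of size 1, {r^1, r^5} of size 2, {r^2, r^4} of size 2, {s, sr^2, ...} of size 3, {sr, sr^3, ...} of size 3.
Character table:
  irrep \ class              {e} (size 1)  {r^3} (size 1)  {r^1, r^5} (size 2)  {r^2, r^4} (size 2)  {s, sr^2, ...} (size 3)  {sr, sr^3, ...} (size 3)
  chi_1 (triv)               1             1               1                    1                    1                        1                       
  chi_2 (sign: r->1, s->-1)  1             1               1                    1                    -1                       -1                      
  chi_3 (r->-1, s->1)        1             -1              -1                   1                    1                        -1                      
  chi_4 (r->-1, s->-1)       1             -1              -1                   1                    -1                       1                       
  chi_5 (2d, j=1)            2             -2              1                    -1                   0                        0                       
  chi_6 (2d, j=2)            2             2               -1                   -1                   0                        0                       

Spot check: chi_4 (r->-1, s->-1) on {r^3} = -1.

Details: D_6 has order 2*6 = 12 with 6 conjugacy classes, hence 6 irreducibles. Sum of squared dims 1 + 1 + 1 + 1 + 4 + 4 = 12 = |G|. Linear characters come from the abelianisation; the 2-dimensional irreps have character r^k -> 2*cos(2*pi*j*k/6), reflections -> 0.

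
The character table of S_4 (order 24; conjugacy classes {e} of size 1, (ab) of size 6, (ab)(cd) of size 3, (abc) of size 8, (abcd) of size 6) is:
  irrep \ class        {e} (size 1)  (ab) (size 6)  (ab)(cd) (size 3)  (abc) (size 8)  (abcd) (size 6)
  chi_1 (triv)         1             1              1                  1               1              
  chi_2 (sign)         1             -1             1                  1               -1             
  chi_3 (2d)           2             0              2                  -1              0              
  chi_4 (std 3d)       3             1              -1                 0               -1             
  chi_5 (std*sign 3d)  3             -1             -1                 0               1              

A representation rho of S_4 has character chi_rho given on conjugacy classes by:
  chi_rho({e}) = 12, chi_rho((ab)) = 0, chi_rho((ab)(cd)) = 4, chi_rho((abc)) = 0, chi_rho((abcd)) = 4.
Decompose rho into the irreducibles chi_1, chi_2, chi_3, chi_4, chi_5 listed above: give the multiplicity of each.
Multiplicities: chi_1: 2, chi_2: 0, chi_3: 2, chi_4: 0, chi_5: 2.

Argument: Use <chi_rho, chi> = (1/|G|) sum_C |C| * chi_rho(C) * conj(chi(C)) with |G| = 24 for each irreducible chi in the table:
  <chi_rho, chi_1> = (1/24)[1*(12)*conj(1) + 6*(0)*conj(1) + 3*(4)*conj(1) + 8*(0)*conj(1) + 6*(4)*conj(1)]
      = (1/24)[(12) + (0) + (12) + (0) + (24)] = 48/24 = 2
  <chi_rho, chi_2> = (1/24)[1*(12)*conj(1) + 6*(0)*conj(-1) + 3*(4)*conj(1) + 8*(0)*conj(1) + 6*(4)*conj(-1)]
      = (1/24)[(12) + (0) + (12) + (0) + (-24)] = 0/24 = 0
  <chi_rho, chi_3> = (1/24)[1*(12)*conj(2) + 6*(0)*conj(0) + 3*(4)*conj(2) + 8*(0)*conj(-1) + 6*(4)*conj(0)]
      = (1/24)[(24) + (0) + (24) + (0) + (0)] = 48/24 = 2
  <chi_rho, chi_4> = (1/24)[1*(12)*conj(3) + 6*(0)*conj(1) + 3*(4)*conj(-1) + 8*(0)*conj(0) + 6*(4)*conj(-1)]
      = (1/24)[(36) + (0) + (-12) + (0) + (-24)] = 0/24 = 0
  <chi_rho, chi_5> = (1/24)[1*(12)*conj(3) + 6*(0)*conj(-1) + 3*(4)*conj(-1) + 8*(0)*conj(0) + 6*(4)*conj(1)]
      = (1/24)[(36) + (0) + (-12) + (0) + (24)] = 48/24 = 2
Dimension check: dim(rho) = sum (mult * dim) = 2*1 + 0*1 + 2*2 + 0*3 + 2*3 = 12 = chi_rho(e) = 12.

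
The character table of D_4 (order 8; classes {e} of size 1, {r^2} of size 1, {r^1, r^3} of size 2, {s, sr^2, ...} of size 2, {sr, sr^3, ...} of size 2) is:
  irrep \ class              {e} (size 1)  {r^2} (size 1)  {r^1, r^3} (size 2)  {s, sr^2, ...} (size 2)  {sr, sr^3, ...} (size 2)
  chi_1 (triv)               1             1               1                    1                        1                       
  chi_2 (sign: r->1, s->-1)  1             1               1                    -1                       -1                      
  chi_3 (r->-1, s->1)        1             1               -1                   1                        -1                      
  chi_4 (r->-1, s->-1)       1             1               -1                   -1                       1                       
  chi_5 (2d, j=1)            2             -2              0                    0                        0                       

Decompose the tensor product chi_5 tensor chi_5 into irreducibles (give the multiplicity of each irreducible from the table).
chi_5 tensor chi_5 = chi_1 + chi_2 + chi_3 + chi_4 (all other irreducibles have multiplicity 0).

The character of a tensor product is the pointwise product (chi_5 * chi_5)(C) = chi_5(C) * chi_5(C):
  {e}: (2)*(2), {r^2}: (-2)*(-2), {r^1, r^3}: (0)*(0), {s, sr^2, ...}: (0)*(0), {sr, sr^3, ...}: (0)*(0)
so (chi_5 * chi_5) takes values
  {e} -> 4, {r^2} -> 4, {r^1, r^3} -> 0, {s, sr^2, ...} -> 0, {sr, sr^3, ...} -> 0.
Now take the inner product of this character with each irreducible chi from the table, <chi_5*chi_5, chi> = (1/8) sum_C |C| (chi_5*chi_5)(C) conj(chi(C)):
  <chi_5*chi_5, chi_1> = (1/8)[1*(4)*conj(1) + 1*(4)*conj(1) + 2*(0)*conj(1) + 2*(0)*conj(1) + 2*(0)*conj(1)]
      = (1/8)[(4) + (4) + (0) + (0) + (0)] = 8/8 = 1
  <chi_5*chi_5, chi_2> = (1/8)[1*(4)*conj(1) + 1*(4)*conj(1) + 2*(0)*conj(1) + 2*(0)*conj(-1) + 2*(0)*conj(-1)]
      = (1/8)[(4) + (4) + (0) + (0) + (0)] = 8/8 = 1
  <chi_5*chi_5, chi_3> = (1/8)[1*(4)*conj(1) + 1*(4)*conj(1) + 2*(0)*conj(-1) + 2*(0)*conj(1) + 2*(0)*conj(-1)]
      = (1/8)[(4) + (4) + (0) + (0) + (0)] = 8/8 = 1
  <chi_5*chi_5, chi_4> = (1/8)[1*(4)*conj(1) + 1*(4)*conj(1) + 2*(0)*conj(-1) + 2*(0)*conj(-1) + 2*(0)*conj(1)]
      = (1/8)[(4) + (4) + (0) + (0) + (0)] = 8/8 = 1
  <chi_5*chi_5, chi_5> = (1/8)[1*(4)*conj(2) + 1*(4)*conj(-2) + 2*(0)*conj(0) + 2*(0)*conj(0) + 2*(0)*conj(0)]
      = (1/8)[(8) + (-8) + (0) + (0) + (0)] = 0/8 = 0
Hence the multiplicities are chi_1: 1, chi_2: 1, chi_3: 1, chi_4: 1. Dimension check: dim(chi_5)*dim(chi_5) = 2*2 = 4 and sum (mult * dim) = 1*1 + 1*1 + 1*1 + 1*1 = 4.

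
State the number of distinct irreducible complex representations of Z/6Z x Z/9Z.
54

Argument: The number of irreducible complex representations of a finite group equals its number of conjugacy classes. Z/6Z x Z/9Z is abelian of order 54, so every element is its own conjugacy class: 54 classes, so Z/6Z x Z/9Z (order 54) has exactly 54 irreducible complex representations.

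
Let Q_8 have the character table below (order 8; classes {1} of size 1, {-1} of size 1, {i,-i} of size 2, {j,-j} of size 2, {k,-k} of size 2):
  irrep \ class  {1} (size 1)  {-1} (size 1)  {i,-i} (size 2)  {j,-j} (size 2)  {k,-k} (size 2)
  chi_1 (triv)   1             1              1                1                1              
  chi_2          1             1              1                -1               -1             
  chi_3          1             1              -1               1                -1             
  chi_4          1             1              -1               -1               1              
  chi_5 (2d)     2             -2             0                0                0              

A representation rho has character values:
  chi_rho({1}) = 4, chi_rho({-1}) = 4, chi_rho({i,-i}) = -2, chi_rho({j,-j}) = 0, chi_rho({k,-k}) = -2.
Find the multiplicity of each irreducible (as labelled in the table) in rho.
Multiplicities: chi_1: 0, chi_2: 1, chi_3: 2, chi_4: 1, chi_5: 0.

Details: Use <chi_rho, chi> = (1/|G|) sum_C |C| * chi_rho(C) * conj(chi(C)) with |G| = 8 for each irreducible chi in the table:
  <chi_rho, chi_1> = (1/8)[1*(4)*conj(1) + 1*(4)*conj(1) + 2*(-2)*conj(1) + 2*(0)*conj(1) + 2*(-2)*conj(1)]
      = (1/8)[(4) + (4) + (-4) + (0) + (-4)] = 0/8 = 0
  <chi_rho, chi_2> = (1/8)[1*(4)*conj(1) + 1*(4)*conj(1) + 2*(-2)*conj(1) + 2*(0)*conj(-1) + 2*(-2)*conj(-1)]
      = (1/8)[(4) + (4) + (-4) + (0) + (4)] = 8/8 = 1
  <chi_rho, chi_3> = (1/8)[1*(4)*conj(1) + 1*(4)*conj(1) + 2*(-2)*conj(-1) + 2*(0)*conj(1) + 2*(-2)*conj(-1)]
      = (1/8)[(4) + (4) + (4) + (0) + (4)] = 16/8 = 2
  <chi_rho, chi_4> = (1/8)[1*(4)*conj(1) + 1*(4)*conj(1) + 2*(-2)*conj(-1) + 2*(0)*conj(-1) + 2*(-2)*conj(1)]
      = (1/8)[(4) + (4) + (4) + (0) + (-4)] = 8/8 = 1
  <chi_rho, chi_5> = (1/8)[1*(4)*conj(2) + 1*(4)*conj(-2) + 2*(-2)*conj(0) + 2*(0)*conj(0) + 2*(-2)*conj(0)]
      = (1/8)[(8) + (-8) + (0) + (0) + (0)] = 0/8 = 0
Dimension check: dim(rho) = sum (mult * dim) = 0*1 + 1*1 + 2*1 + 1*1 + 0*2 = 4 = chi_rho(e) = 4.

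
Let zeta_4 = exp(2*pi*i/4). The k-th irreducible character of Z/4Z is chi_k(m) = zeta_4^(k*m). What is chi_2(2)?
chi_2(2) = zeta_4^4 = 1

Reasoning: chi_2(2) = zeta_4^(2*2) = zeta_4^4. Since zeta_4^4 = 1, this equals zeta_4^0 = exp(2*pi*i*0/4) = 1.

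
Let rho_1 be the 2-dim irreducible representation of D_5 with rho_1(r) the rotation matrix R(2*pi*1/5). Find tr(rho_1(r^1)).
chi_{rho_1}(r^1) = 2*cos(2*pi*1*1/5) = -1/2 + sqrt(5)/2

Why: rho_1(r^1) is rotation by angle 2*pi*1*1/5, whose trace is 2*cos(2*pi*1*1/5) = -1/2 + sqrt(5)/2.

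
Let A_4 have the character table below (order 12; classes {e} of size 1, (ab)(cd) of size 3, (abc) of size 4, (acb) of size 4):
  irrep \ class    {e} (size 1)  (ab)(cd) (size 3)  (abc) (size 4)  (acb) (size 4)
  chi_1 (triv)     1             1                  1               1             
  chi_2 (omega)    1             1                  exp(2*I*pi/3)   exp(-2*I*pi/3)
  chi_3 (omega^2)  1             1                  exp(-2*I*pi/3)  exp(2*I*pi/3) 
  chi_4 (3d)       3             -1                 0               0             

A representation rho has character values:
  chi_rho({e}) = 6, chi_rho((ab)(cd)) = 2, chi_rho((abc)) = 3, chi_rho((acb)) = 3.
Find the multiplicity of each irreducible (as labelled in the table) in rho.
Multiplicities: chi_1: 3, chi_2: 0, chi_3: 0, chi_4: 1.

Argument: Use <chi_rho, chi> = (1/|G|) sum_C |C| * chi_rho(C) * conj(chi(C)) with |G| = 12 for each irreducible chi in the table:
  <chi_rho, chi_1> = (1/12)[1*(6)*conj(1) + 3*(2)*conj(1) + 4*(3)*conj(1) + 4*(3)*conj(1)]
      = (1/12)[(6) + (6) + (12) + (12)] = 36/12 = 3
  <chi_rho, chi_2> = (1/12)[1*(6)*conj(1) + 3*(2)*conj(1) + 4*(3)*conj(exp(2*I*pi/3)) + 4*(3)*conj(exp(-2*I*pi/3))]
      = (1/12)[(6) + (6) + (12*exp(-2*I*pi/3)) + (12*exp(2*I*pi/3))] = 0/12 = 0
  <chi_rho, chi_3> = (1/12)[1*(6)*conj(1) + 3*(2)*conj(1) + 4*(3)*conj(exp(-2*I*pi/3)) + 4*(3)*conj(exp(2*I*pi/3))]
      = (1/12)[(6) + (6) + (12*exp(2*I*pi/3)) + (12*exp(-2*I*pi/3))] = 0/12 = 0
  <chi_rho, chi_4> = (1/12)[1*(6)*conj(3) + 3*(2)*conj(-1) + 4*(3)*conj(0) + 4*(3)*conj(0)]
      = (1/12)[(18) + (-6) + (0) + (0)] = 12/12 = 1
(Exp terms are combined using exp(i*s)*conj(exp(i*t)) = exp(i*(s-t)), and sums of them are collapsed using the identity that for every m > 1 the m distinct m-th roots of unity sum to 0, e.g. 1 + exp(2*I*pi/3) + exp(-2*I*pi/3) = 0.)
Dimension check: dim(rho) = sum (mult * dim) = 3*1 + 0*1 + 0*1 + 1*3 = 6 = chi_rho(e) = 6.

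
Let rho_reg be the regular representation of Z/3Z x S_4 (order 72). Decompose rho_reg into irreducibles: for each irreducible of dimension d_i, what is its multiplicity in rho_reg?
Each irreducible V_i of dimension d_i appears with multiplicity d_i, i.e. rho_reg = (direct sum over all irreducibles V_i) d_i V_i. The irreducible dimensions for Z/3Z x S_4 are 1, 1, 1, 1, 1, 1, 2, 2, 2, 3, 3, 3, 3, 3, 3: 6 irreducibles of dimension 1, each with multiplicity 1; 3 irreducibles of dimension 2, each with multiplicity 2; 6 irreducibles of dimension 3, each with multiplicity 3. Total dimension 6*1*1 + 3*2*2 + 6*3*3 = 72 = |G|.

Details: General theorem: in the regular representation of a finite group G, each irreducible appears with multiplicity equal to its dimension. Check: dim(rho_reg) = sum d_i^2 = 1 + 1 + 1 + 1 + 1 + 1 + 4 + 4 + 4 + 9 + 9 + 9 + 9 + 9 + 9 = 72 = |G|.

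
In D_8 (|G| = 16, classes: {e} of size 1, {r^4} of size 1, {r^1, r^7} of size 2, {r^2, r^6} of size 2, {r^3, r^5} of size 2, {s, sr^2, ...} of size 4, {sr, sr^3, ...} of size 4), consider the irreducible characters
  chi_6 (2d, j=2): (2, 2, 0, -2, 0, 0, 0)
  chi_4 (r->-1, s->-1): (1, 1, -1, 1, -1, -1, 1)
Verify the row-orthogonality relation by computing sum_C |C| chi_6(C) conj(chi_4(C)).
Sum = 0; so <chi_6, chi_4> = 0 (distinct irreducibles are orthogonal).

Explanation: Compute term by term over conjugacy classes (|C| * chi_6(C) * conj(chi_4(C))):
  1*(2)*conj(1) + 1*(2)*conj(1) + 2*(0)*conj(-1) + 2*(-2)*conj(1) + 2*(0)*conj(-1) + 4*(0)*conj(-1) + 4*(0)*conj(1)
  = (2) + (2) + (0) + (-4) + (0) + (0) + (0)
  = 0.
Dividing by |G| = 16 gives 0/16 = 0, matching the row-orthogonality relation <chi_6, chi_4> = [chi_6 = chi_4].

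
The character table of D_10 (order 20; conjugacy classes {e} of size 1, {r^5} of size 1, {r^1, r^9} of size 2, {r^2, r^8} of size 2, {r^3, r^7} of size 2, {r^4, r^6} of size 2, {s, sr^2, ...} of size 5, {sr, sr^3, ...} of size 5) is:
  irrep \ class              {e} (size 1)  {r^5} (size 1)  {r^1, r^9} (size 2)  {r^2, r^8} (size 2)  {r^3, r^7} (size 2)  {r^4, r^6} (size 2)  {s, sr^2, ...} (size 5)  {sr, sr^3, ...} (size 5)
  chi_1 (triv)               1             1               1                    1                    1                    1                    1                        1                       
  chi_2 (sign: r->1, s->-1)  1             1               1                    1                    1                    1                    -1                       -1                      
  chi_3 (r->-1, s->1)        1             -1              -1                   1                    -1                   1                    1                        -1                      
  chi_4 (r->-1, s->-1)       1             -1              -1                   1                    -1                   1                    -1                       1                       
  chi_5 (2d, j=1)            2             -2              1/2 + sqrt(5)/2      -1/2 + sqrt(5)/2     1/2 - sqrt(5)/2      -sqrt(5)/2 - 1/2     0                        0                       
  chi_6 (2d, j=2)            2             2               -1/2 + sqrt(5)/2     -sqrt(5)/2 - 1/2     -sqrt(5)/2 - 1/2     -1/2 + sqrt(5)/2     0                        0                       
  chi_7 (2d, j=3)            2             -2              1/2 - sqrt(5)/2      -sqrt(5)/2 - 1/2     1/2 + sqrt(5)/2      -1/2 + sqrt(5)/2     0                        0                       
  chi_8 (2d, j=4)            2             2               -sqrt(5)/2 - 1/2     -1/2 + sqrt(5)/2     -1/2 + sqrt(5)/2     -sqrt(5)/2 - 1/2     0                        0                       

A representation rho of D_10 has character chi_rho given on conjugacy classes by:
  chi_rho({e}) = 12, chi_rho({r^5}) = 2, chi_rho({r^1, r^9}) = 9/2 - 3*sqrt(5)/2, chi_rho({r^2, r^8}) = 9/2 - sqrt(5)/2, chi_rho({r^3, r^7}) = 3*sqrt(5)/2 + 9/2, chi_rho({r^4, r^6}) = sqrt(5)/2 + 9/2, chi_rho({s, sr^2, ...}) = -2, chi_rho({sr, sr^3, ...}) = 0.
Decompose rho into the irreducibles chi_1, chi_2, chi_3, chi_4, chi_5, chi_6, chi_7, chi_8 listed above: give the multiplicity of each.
Multiplicities: chi_1: 2, chi_2: 3, chi_3: 0, chi_4: 1, chi_5: 0, chi_6: 0, chi_7: 2, chi_8: 1.

Working: Use <chi_rho, chi> = (1/|G|) sum_C |C| * chi_rho(C) * conj(chi(C)) with |G| = 20 for each irreducible chi in the table:
  <chi_rho, chi_1> = (1/20)[1*(12)*conj(1) + 1*(2)*conj(1) + 2*(9/2 - 3*sqrt(5)/2)*conj(1) + 2*(9/2 - sqrt(5)/2)*conj(1) + 2*(3*sqrt(5)/2 + 9/2)*conj(1) + 2*(sqrt(5)/2 + 9/2)*conj(1) + 5*(-2)*conj(1) + 5*(0)*conj(1)]
      = (1/20)[(12) + (2) + (9 - 3*sqrt(5)) + (9 - sqrt(5)) + (3*sqrt(5) + 9) + (sqrt(5) + 9) + (-10) + (0)] = 40/20 = 2
  <chi_rho, chi_2> = (1/20)[1*(12)*conj(1) + 1*(2)*conj(1) + 2*(9/2 - 3*sqrt(5)/2)*conj(1) + 2*(9/2 - sqrt(5)/2)*conj(1) + 2*(3*sqrt(5)/2 + 9/2)*conj(1) + 2*(sqrt(5)/2 + 9/2)*conj(1) + 5*(-2)*conj(-1) + 5*(0)*conj(-1)]
      = (1/20)[(12) + (2) + (9 - 3*sqrt(5)) + (9 - sqrt(5)) + (3*sqrt(5) + 9) + (sqrt(5) + 9) + (10) + (0)] = 60/20 = 3
  <chi_rho, chi_3> = (1/20)[1*(12)*conj(1) + 1*(2)*conj(-1) + 2*(9/2 - 3*sqrt(5)/2)*conj(-1) + 2*(9/2 - sqrt(5)/2)*conj(1) + 2*(3*sqrt(5)/2 + 9/2)*conj(-1) + 2*(sqrt(5)/2 + 9/2)*conj(1) + 5*(-2)*conj(1) + 5*(0)*conj(-1)]
      = (1/20)[(12) + (-2) + (-9 + 3*sqrt(5)) + (9 - sqrt(5)) + (-9 - 3*sqrt(5)) + (sqrt(5) + 9) + (-10) + (0)] = 0/20 = 0
  <chi_rho, chi_4> = (1/20)[1*(12)*conj(1) + 1*(2)*conj(-1) + 2*(9/2 - 3*sqrt(5)/2)*conj(-1) + 2*(9/2 - sqrt(5)/2)*conj(1) + 2*(3*sqrt(5)/2 + 9/2)*conj(-1) + 2*(sqrt(5)/2 + 9/2)*conj(1) + 5*(-2)*conj(-1) + 5*(0)*conj(1)]
      = (1/20)[(12) + (-2) + (-9 + 3*sqrt(5)) + (9 - sqrt(5)) + (-9 - 3*sqrt(5)) + (sqrt(5) + 9) + (10) + (0)] = 20/20 = 1
  <chi_rho, chi_5> = (1/20)[1*(12)*conj(2) + 1*(2)*conj(-2) + 2*(9/2 - 3*sqrt(5)/2)*conj(1/2 + sqrt(5)/2) + 2*(9/2 - sqrt(5)/2)*conj(-1/2 + sqrt(5)/2) + 2*(3*sqrt(5)/2 + 9/2)*conj(1/2 - sqrt(5)/2) + 2*(sqrt(5)/2 + 9/2)*conj(-sqrt(5)/2 - 1/2) + 5*(-2)*conj(0) + 5*(0)*conj(0)]
      = (1/20)[(24) + (-4) + (-3 + 3*sqrt(5)) + (-7 + 5*sqrt(5)) + (-3*sqrt(5) - 3) + (-5*sqrt(5) - 7) + (0) + (0)] = 0/20 = 0
  <chi_rho, chi_6> = (1/20)[1*(12)*conj(2) + 1*(2)*conj(2) + 2*(9/2 - 3*sqrt(5)/2)*conj(-1/2 + sqrt(5)/2) + 2*(9/2 - sqrt(5)/2)*conj(-sqrt(5)/2 - 1/2) + 2*(3*sqrt(5)/2 + 9/2)*conj(-sqrt(5)/2 - 1/2) + 2*(sqrt(5)/2 + 9/2)*conj(-1/2 + sqrt(5)/2) + 5*(-2)*conj(0) + 5*(0)*conj(0)]
      = (1/20)[(24) + (4) + (-12 + 6*sqrt(5)) + (-4*sqrt(5) - 2) + (-6*sqrt(5) - 12) + (-2 + 4*sqrt(5)) + (0) + (0)] = 0/20 = 0
  <chi_rho, chi_7> = (1/20)[1*(12)*conj(2) + 1*(2)*conj(-2) + 2*(9/2 - 3*sqrt(5)/2)*conj(1/2 - sqrt(5)/2) + 2*(9/2 - sqrt(5)/2)*conj(-sqrt(5)/2 - 1/2) + 2*(3*sqrt(5)/2 + 9/2)*conj(1/2 + sqrt(5)/2) + 2*(sqrt(5)/2 + 9/2)*conj(-1/2 + sqrt(5)/2) + 5*(-2)*conj(0) + 5*(0)*conj(0)]
      = (1/20)[(24) + (-4) + (12 - 6*sqrt(5)) + (-4*sqrt(5) - 2) + (12 + 6*sqrt(5)) + (-2 + 4*sqrt(5)) + (0) + (0)] = 40/20 = 2
  <chi_rho, chi_8> = (1/20)[1*(12)*conj(2) + 1*(2)*conj(2) + 2*(9/2 - 3*sqrt(5)/2)*conj(-sqrt(5)/2 - 1/2) + 2*(9/2 - sqrt(5)/2)*conj(-1/2 + sqrt(5)/2) + 2*(3*sqrt(5)/2 + 9/2)*conj(-1/2 + sqrt(5)/2) + 2*(sqrt(5)/2 + 9/2)*conj(-sqrt(5)/2 - 1/2) + 5*(-2)*conj(0) + 5*(0)*conj(0)]
      = (1/20)[(24) + (4) + (3 - 3*sqrt(5)) + (-7 + 5*sqrt(5)) + (3 + 3*sqrt(5)) + (-5*sqrt(5) - 7) + (0) + (0)] = 20/20 = 1
Dimension check: dim(rho) = sum (mult * dim) = 2*1 + 3*1 + 0*1 + 1*1 + 0*2 + 0*2 + 2*2 + 1*2 = 12 = chi_rho(e) = 12.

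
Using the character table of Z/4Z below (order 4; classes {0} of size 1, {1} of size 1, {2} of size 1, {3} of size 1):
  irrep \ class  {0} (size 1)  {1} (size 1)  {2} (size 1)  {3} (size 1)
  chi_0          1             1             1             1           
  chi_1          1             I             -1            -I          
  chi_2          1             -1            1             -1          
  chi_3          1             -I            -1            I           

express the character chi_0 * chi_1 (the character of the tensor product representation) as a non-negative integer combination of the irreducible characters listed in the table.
chi_0 tensor chi_1 = chi_1 (all other irreducibles have multiplicity 0).

Argument: The character of a tensor product is the pointwise product (chi_0 * chi_1)(C) = chi_0(C) * chi_1(C):
  {0}: (1)*(1), {1}: (1)*(I), {2}: (1)*(-1), {3}: (1)*(-I)
so (chi_0 * chi_1) takes values
  {0} -> 1, {1} -> I, {2} -> -1, {3} -> -I.
Now take the inner product of this character with each irreducible chi from the table, <chi_0*chi_1, chi> = (1/4) sum_C |C| (chi_0*chi_1)(C) conj(chi(C)):
  <chi_0*chi_1, chi_0> = (1/4)[1*(1)*conj(1) + 1*(I)*conj(1) + 1*(-1)*conj(1) + 1*(-I)*conj(1)]
      = (1/4)[(1) + (I) + (-1) + (-I)] = 0/4 = 0
  <chi_0*chi_1, chi_1> = (1/4)[1*(1)*conj(1) + 1*(I)*conj(I) + 1*(-1)*conj(-1) + 1*(-I)*conj(-I)]
      = (1/4)[(1) + (1) + (1) + (1)] = 4/4 = 1
  <chi_0*chi_1, chi_2> = (1/4)[1*(1)*conj(1) + 1*(I)*conj(-1) + 1*(-1)*conj(1) + 1*(-I)*conj(-1)]
      = (1/4)[(1) + (-I) + (-1) + (I)] = 0/4 = 0
  <chi_0*chi_1, chi_3> = (1/4)[1*(1)*conj(1) + 1*(I)*conj(-I) + 1*(-1)*conj(-1) + 1*(-I)*conj(I)]
      = (1/4)[(1) + (-1) + (1) + (-1)] = 0/4 = 0
(Exp terms are combined using exp(i*s)*conj(exp(i*t)) = exp(i*(s-t)), and sums of them are collapsed using the identity that for every m > 1 the m distinct m-th roots of unity sum to 0, e.g. 1 + exp(2*I*pi/3) + exp(-2*I*pi/3) = 0.)
Hence the multiplicities are chi_1: 1. Dimension check: dim(chi_0)*dim(chi_1) = 1*1 = 1 and sum (mult * dim) = 1*1 = 1.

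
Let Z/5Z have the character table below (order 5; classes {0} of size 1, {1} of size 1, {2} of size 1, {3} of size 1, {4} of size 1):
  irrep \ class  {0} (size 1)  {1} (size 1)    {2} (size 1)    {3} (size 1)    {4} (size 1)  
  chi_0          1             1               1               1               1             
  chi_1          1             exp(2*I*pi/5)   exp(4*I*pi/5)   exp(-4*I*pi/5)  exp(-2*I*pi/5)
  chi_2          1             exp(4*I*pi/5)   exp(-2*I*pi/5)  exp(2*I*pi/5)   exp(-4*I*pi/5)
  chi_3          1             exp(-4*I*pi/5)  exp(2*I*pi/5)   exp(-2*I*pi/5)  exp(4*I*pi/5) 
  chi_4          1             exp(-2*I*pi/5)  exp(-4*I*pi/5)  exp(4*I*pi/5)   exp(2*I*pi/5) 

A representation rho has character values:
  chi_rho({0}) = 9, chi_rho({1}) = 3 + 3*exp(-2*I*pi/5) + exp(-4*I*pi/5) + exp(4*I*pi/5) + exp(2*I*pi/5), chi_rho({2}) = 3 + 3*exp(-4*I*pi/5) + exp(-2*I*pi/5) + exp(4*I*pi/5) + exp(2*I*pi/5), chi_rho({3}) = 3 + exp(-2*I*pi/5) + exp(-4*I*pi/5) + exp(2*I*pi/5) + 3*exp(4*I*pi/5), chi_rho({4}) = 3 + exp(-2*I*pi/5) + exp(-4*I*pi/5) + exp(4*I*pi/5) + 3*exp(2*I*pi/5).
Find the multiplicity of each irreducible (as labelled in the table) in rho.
Multiplicities: chi_0: 3, chi_1: 1, chi_2: 1, chi_3: 1, chi_4: 3.

Derivation: Use <chi_rho, chi> = (1/|G|) sum_C |C| * chi_rho(C) * conj(chi(C)) with |G| = 5 for each irreducible chi in the table:
  <chi_rho, chi_0> = (1/5)[1*(9)*conj(1) + 1*(3 + 3*exp(-2*I*pi/5) + exp(-4*I*pi/5) + exp(4*I*pi/5) + exp(2*I*pi/5))*conj(1) + 1*(3 + 3*exp(-4*I*pi/5) + exp(-2*I*pi/5) + exp(4*I*pi/5) + exp(2*I*pi/5))*conj(1) + 1*(3 + exp(-2*I*pi/5) + exp(-4*I*pi/5) + exp(2*I*pi/5) + 3*exp(4*I*pi/5))*conj(1) + 1*(3 + exp(-2*I*pi/5) + exp(-4*I*pi/5) + exp(4*I*pi/5) + 3*exp(2*I*pi/5))*conj(1)]
      = (1/5)[(9) + (3 + 3*exp(-2*I*pi/5) + exp(-4*I*pi/5) + exp(4*I*pi/5) + exp(2*I*pi/5)) + (3 + 3*exp(-4*I*pi/5) + exp(-2*I*pi/5) + exp(4*I*pi/5) + exp(2*I*pi/5)) + (3 + exp(-2*I*pi/5) + exp(-4*I*pi/5) + exp(2*I*pi/5) + 3*exp(4*I*pi/5)) + (3 + exp(-2*I*pi/5) + exp(-4*I*pi/5) + exp(4*I*pi/5) + 3*exp(2*I*pi/5))] = 15/5 = 3
  <chi_rho, chi_1> = (1/5)[1*(9)*conj(1) + 1*(3 + 3*exp(-2*I*pi/5) + exp(-4*I*pi/5) + exp(4*I*pi/5) + exp(2*I*pi/5))*conj(exp(2*I*pi/5)) + 1*(3 + 3*exp(-4*I*pi/5) + exp(-2*I*pi/5) + exp(4*I*pi/5) + exp(2*I*pi/5))*conj(exp(4*I*pi/5)) + 1*(3 + exp(-2*I*pi/5) + exp(-4*I*pi/5) + exp(2*I*pi/5) + 3*exp(4*I*pi/5))*conj(exp(-4*I*pi/5)) + 1*(3 + exp(-2*I*pi/5) + exp(-4*I*pi/5) + exp(4*I*pi/5) + 3*exp(2*I*pi/5))*conj(exp(-2*I*pi/5))]
      = (1/5)[(9) + (1 + 3*exp(-2*I*pi/5) + 3*exp(-4*I*pi/5) + exp(4*I*pi/5) + exp(2*I*pi/5)) + (1 + 3*exp(-4*I*pi/5) + exp(-2*I*pi/5) + exp(4*I*pi/5) + 3*exp(2*I*pi/5)) + (1 + 3*exp(-2*I*pi/5) + exp(-4*I*pi/5) + exp(2*I*pi/5) + 3*exp(4*I*pi/5)) + (1 + exp(-2*I*pi/5) + exp(-4*I*pi/5) + 3*exp(4*I*pi/5) + 3*exp(2*I*pi/5))] = 5/5 = 1
  <chi_rho, chi_2> = (1/5)[1*(9)*conj(1) + 1*(3 + 3*exp(-2*I*pi/5) + exp(-4*I*pi/5) + exp(4*I*pi/5) + exp(2*I*pi/5))*conj(exp(4*I*pi/5)) + 1*(3 + 3*exp(-4*I*pi/5) + exp(-2*I*pi/5) + exp(4*I*pi/5) + exp(2*I*pi/5))*conj(exp(-2*I*pi/5)) + 1*(3 + exp(-2*I*pi/5) + exp(-4*I*pi/5) + exp(2*I*pi/5) + 3*exp(4*I*pi/5))*conj(exp(2*I*pi/5)) + 1*(3 + exp(-2*I*pi/5) + exp(-4*I*pi/5) + exp(4*I*pi/5) + 3*exp(2*I*pi/5))*conj(exp(-4*I*pi/5))]
      = (1/5)[(9) + (1 + 3*exp(-4*I*pi/5) + exp(-2*I*pi/5) + exp(2*I*pi/5) + 3*exp(4*I*pi/5)) + (1 + 3*exp(-2*I*pi/5) + exp(-4*I*pi/5) + exp(4*I*pi/5) + 3*exp(2*I*pi/5)) + (1 + 3*exp(-2*I*pi/5) + exp(-4*I*pi/5) + exp(4*I*pi/5) + 3*exp(2*I*pi/5)) + (1 + 3*exp(-4*I*pi/5) + exp(-2*I*pi/5) + exp(2*I*pi/5) + 3*exp(4*I*pi/5))] = 5/5 = 1
  <chi_rho, chi_3> = (1/5)[1*(9)*conj(1) + 1*(3 + 3*exp(-2*I*pi/5) + exp(-4*I*pi/5) + exp(4*I*pi/5) + exp(2*I*pi/5))*conj(exp(-4*I*pi/5)) + 1*(3 + 3*exp(-4*I*pi/5) + exp(-2*I*pi/5) + exp(4*I*pi/5) + exp(2*I*pi/5))*conj(exp(2*I*pi/5)) + 1*(3 + exp(-2*I*pi/5) + exp(-4*I*pi/5) + exp(2*I*pi/5) + 3*exp(4*I*pi/5))*conj(exp(-2*I*pi/5)) + 1*(3 + exp(-2*I*pi/5) + exp(-4*I*pi/5) + exp(4*I*pi/5) + 3*exp(2*I*pi/5))*conj(exp(4*I*pi/5))]
      = (1/5)[(9) + (1 + exp(-2*I*pi/5) + exp(-4*I*pi/5) + 3*exp(4*I*pi/5) + 3*exp(2*I*pi/5)) + (1 + 3*exp(-2*I*pi/5) + exp(-4*I*pi/5) + exp(2*I*pi/5) + 3*exp(4*I*pi/5)) + (1 + 3*exp(-4*I*pi/5) + exp(-2*I*pi/5) + exp(4*I*pi/5) + 3*exp(2*I*pi/5)) + (1 + 3*exp(-2*I*pi/5) + 3*exp(-4*I*pi/5) + exp(4*I*pi/5) + exp(2*I*pi/5))] = 5/5 = 1
  <chi_rho, chi_4> = (1/5)[1*(9)*conj(1) + 1*(3 + 3*exp(-2*I*pi/5) + exp(-4*I*pi/5) + exp(4*I*pi/5) + exp(2*I*pi/5))*conj(exp(-2*I*pi/5)) + 1*(3 + 3*exp(-4*I*pi/5) + exp(-2*I*pi/5) + exp(4*I*pi/5) + exp(2*I*pi/5))*conj(exp(-4*I*pi/5)) + 1*(3 + exp(-2*I*pi/5) + exp(-4*I*pi/5) + exp(2*I*pi/5) + 3*exp(4*I*pi/5))*conj(exp(4*I*pi/5)) + 1*(3 + exp(-2*I*pi/5) + exp(-4*I*pi/5) + exp(4*I*pi/5) + 3*exp(2*I*pi/5))*conj(exp(2*I*pi/5))]
      = (1/5)[(9) + (3 + exp(-2*I*pi/5) + exp(-4*I*pi/5) + exp(4*I*pi/5) + 3*exp(2*I*pi/5)) + (3 + exp(-2*I*pi/5) + exp(-4*I*pi/5) + exp(2*I*pi/5) + 3*exp(4*I*pi/5)) + (3 + 3*exp(-4*I*pi/5) + exp(-2*I*pi/5) + exp(4*I*pi/5) + exp(2*I*pi/5)) + (3 + 3*exp(-2*I*pi/5) + exp(-4*I*pi/5) + exp(4*I*pi/5) + exp(2*I*pi/5))] = 15/5 = 3
(Exp terms are combined using exp(i*s)*conj(exp(i*t)) = exp(i*(s-t)), and sums of them are collapsed using the identity that for every m > 1 the m distinct m-th roots of unity sum to 0, e.g. 1 + exp(2*I*pi/3) + exp(-2*I*pi/3) = 0.)
Dimension check: dim(rho) = sum (mult * dim) = 3*1 + 1*1 + 1*1 + 1*1 + 3*1 = 9 = chi_rho(e) = 9.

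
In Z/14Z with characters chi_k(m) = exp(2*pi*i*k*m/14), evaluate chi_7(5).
chi_7(5) = zeta_14^35 = -1

Working: chi_7(5) = zeta_14^(7*5) = zeta_14^35. Since zeta_14^14 = 1, this equals zeta_14^7 = exp(2*pi*i*7/14) = -1.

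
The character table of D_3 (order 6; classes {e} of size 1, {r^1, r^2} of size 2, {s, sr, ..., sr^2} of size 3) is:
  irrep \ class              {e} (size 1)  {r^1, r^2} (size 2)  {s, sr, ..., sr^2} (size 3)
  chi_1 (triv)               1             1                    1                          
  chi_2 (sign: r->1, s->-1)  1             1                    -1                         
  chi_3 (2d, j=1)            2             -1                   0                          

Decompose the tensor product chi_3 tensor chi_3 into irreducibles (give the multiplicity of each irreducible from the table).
chi_3 tensor chi_3 = chi_1 + chi_2 + chi_3 (all other irreducibles have multiplicity 0).

Solution. The character of a tensor product is the pointwise product (chi_3 * chi_3)(C) = chi_3(C) * chi_3(C):
  {e}: (2)*(2), {r^1, r^2}: (-1)*(-1), {s, sr, ..., sr^2}: (0)*(0)
so (chi_3 * chi_3) takes values
  {e} -> 4, {r^1, r^2} -> 1, {s, sr, ..., sr^2} -> 0.
Now take the inner product of this character with each irreducible chi from the table, <chi_3*chi_3, chi> = (1/6) sum_C |C| (chi_3*chi_3)(C) conj(chi(C)):
  <chi_3*chi_3, chi_1> = (1/6)[1*(4)*conj(1) + 2*(1)*conj(1) + 3*(0)*conj(1)]
      = (1/6)[(4) + (2) + (0)] = 6/6 = 1
  <chi_3*chi_3, chi_2> = (1/6)[1*(4)*conj(1) + 2*(1)*conj(1) + 3*(0)*conj(-1)]
      = (1/6)[(4) + (2) + (0)] = 6/6 = 1
  <chi_3*chi_3, chi_3> = (1/6)[1*(4)*conj(2) + 2*(1)*conj(-1) + 3*(0)*conj(0)]
      = (1/6)[(8) + (-2) + (0)] = 6/6 = 1
Hence the multiplicities are chi_1: 1, chi_2: 1, chi_3: 1. Dimension check: dim(chi_3)*dim(chi_3) = 2*2 = 4 and sum (mult * dim) = 1*1 + 1*1 + 1*2 = 4.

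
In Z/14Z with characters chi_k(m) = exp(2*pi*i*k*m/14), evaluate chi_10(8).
chi_10(8) = zeta_14^80 = exp(-4*I*pi/7)

Justification: chi_10(8) = zeta_14^(10*8) = zeta_14^80. Since zeta_14^14 = 1, this equals zeta_14^10 = exp(2*pi*i*10/14) = exp(-4*I*pi/7).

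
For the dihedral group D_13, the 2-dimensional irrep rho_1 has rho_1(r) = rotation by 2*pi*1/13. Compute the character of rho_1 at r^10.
chi_{rho_1}(r^10) = 2*cos(2*pi*1*10/13) = 2*cos(6*pi/13)

Proof sketch: rho_1(r^10) is rotation by angle 2*pi*1*10/13, whose trace is 2*cos(2*pi*1*10/13) = 2*cos(6*pi/13).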